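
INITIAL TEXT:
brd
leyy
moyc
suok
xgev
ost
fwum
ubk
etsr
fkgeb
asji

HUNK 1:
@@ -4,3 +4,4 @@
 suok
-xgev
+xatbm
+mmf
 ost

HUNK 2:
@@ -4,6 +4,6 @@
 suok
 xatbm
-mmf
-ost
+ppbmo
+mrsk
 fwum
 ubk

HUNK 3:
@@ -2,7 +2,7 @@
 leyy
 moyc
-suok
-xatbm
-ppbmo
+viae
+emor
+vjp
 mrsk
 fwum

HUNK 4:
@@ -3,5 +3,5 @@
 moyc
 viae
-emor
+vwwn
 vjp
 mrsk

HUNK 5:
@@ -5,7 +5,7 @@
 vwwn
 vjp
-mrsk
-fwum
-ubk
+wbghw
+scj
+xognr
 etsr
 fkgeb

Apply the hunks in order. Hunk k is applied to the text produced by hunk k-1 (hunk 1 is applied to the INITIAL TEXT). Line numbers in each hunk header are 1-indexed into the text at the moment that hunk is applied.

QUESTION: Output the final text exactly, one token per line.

Answer: brd
leyy
moyc
viae
vwwn
vjp
wbghw
scj
xognr
etsr
fkgeb
asji

Derivation:
Hunk 1: at line 4 remove [xgev] add [xatbm,mmf] -> 12 lines: brd leyy moyc suok xatbm mmf ost fwum ubk etsr fkgeb asji
Hunk 2: at line 4 remove [mmf,ost] add [ppbmo,mrsk] -> 12 lines: brd leyy moyc suok xatbm ppbmo mrsk fwum ubk etsr fkgeb asji
Hunk 3: at line 2 remove [suok,xatbm,ppbmo] add [viae,emor,vjp] -> 12 lines: brd leyy moyc viae emor vjp mrsk fwum ubk etsr fkgeb asji
Hunk 4: at line 3 remove [emor] add [vwwn] -> 12 lines: brd leyy moyc viae vwwn vjp mrsk fwum ubk etsr fkgeb asji
Hunk 5: at line 5 remove [mrsk,fwum,ubk] add [wbghw,scj,xognr] -> 12 lines: brd leyy moyc viae vwwn vjp wbghw scj xognr etsr fkgeb asji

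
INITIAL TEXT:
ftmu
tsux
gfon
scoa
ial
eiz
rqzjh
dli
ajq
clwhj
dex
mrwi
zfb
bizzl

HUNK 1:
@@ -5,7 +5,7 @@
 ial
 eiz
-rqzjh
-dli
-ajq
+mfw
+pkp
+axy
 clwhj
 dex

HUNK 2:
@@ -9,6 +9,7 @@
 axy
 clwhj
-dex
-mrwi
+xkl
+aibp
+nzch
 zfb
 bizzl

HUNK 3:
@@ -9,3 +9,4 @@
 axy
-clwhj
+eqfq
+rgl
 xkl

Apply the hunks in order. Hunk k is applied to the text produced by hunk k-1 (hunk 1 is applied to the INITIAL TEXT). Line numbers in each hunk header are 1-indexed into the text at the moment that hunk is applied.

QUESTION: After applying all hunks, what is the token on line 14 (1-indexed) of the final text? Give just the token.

Answer: nzch

Derivation:
Hunk 1: at line 5 remove [rqzjh,dli,ajq] add [mfw,pkp,axy] -> 14 lines: ftmu tsux gfon scoa ial eiz mfw pkp axy clwhj dex mrwi zfb bizzl
Hunk 2: at line 9 remove [dex,mrwi] add [xkl,aibp,nzch] -> 15 lines: ftmu tsux gfon scoa ial eiz mfw pkp axy clwhj xkl aibp nzch zfb bizzl
Hunk 3: at line 9 remove [clwhj] add [eqfq,rgl] -> 16 lines: ftmu tsux gfon scoa ial eiz mfw pkp axy eqfq rgl xkl aibp nzch zfb bizzl
Final line 14: nzch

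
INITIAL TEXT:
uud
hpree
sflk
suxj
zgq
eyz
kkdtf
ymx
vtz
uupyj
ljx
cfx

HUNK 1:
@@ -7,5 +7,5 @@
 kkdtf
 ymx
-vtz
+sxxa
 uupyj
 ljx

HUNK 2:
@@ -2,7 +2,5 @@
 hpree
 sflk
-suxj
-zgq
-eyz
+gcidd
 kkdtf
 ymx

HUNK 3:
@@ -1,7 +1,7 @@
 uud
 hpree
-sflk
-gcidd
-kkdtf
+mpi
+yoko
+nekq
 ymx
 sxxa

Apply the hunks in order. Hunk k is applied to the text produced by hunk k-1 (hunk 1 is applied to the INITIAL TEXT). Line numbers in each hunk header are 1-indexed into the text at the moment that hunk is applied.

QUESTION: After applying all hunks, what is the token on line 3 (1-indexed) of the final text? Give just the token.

Hunk 1: at line 7 remove [vtz] add [sxxa] -> 12 lines: uud hpree sflk suxj zgq eyz kkdtf ymx sxxa uupyj ljx cfx
Hunk 2: at line 2 remove [suxj,zgq,eyz] add [gcidd] -> 10 lines: uud hpree sflk gcidd kkdtf ymx sxxa uupyj ljx cfx
Hunk 3: at line 1 remove [sflk,gcidd,kkdtf] add [mpi,yoko,nekq] -> 10 lines: uud hpree mpi yoko nekq ymx sxxa uupyj ljx cfx
Final line 3: mpi

Answer: mpi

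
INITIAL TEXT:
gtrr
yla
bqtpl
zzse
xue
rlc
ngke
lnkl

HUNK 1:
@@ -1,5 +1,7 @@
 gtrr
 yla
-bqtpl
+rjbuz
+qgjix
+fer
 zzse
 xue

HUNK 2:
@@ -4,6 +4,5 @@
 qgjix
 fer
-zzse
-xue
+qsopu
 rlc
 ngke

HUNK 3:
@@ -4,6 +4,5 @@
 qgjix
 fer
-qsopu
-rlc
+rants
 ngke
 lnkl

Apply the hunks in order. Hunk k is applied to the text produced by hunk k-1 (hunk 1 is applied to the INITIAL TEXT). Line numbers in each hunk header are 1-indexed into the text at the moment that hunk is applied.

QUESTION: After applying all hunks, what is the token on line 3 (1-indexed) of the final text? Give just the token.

Answer: rjbuz

Derivation:
Hunk 1: at line 1 remove [bqtpl] add [rjbuz,qgjix,fer] -> 10 lines: gtrr yla rjbuz qgjix fer zzse xue rlc ngke lnkl
Hunk 2: at line 4 remove [zzse,xue] add [qsopu] -> 9 lines: gtrr yla rjbuz qgjix fer qsopu rlc ngke lnkl
Hunk 3: at line 4 remove [qsopu,rlc] add [rants] -> 8 lines: gtrr yla rjbuz qgjix fer rants ngke lnkl
Final line 3: rjbuz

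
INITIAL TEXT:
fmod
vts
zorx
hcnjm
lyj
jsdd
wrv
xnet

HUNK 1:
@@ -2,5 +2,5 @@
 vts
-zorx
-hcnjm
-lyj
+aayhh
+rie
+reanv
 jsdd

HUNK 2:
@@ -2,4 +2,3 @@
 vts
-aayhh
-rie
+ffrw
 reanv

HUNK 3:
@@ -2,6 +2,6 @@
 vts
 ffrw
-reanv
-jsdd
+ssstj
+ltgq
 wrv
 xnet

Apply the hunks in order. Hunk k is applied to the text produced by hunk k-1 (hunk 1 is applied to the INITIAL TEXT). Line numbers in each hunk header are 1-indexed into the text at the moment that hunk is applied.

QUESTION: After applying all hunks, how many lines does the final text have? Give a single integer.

Hunk 1: at line 2 remove [zorx,hcnjm,lyj] add [aayhh,rie,reanv] -> 8 lines: fmod vts aayhh rie reanv jsdd wrv xnet
Hunk 2: at line 2 remove [aayhh,rie] add [ffrw] -> 7 lines: fmod vts ffrw reanv jsdd wrv xnet
Hunk 3: at line 2 remove [reanv,jsdd] add [ssstj,ltgq] -> 7 lines: fmod vts ffrw ssstj ltgq wrv xnet
Final line count: 7

Answer: 7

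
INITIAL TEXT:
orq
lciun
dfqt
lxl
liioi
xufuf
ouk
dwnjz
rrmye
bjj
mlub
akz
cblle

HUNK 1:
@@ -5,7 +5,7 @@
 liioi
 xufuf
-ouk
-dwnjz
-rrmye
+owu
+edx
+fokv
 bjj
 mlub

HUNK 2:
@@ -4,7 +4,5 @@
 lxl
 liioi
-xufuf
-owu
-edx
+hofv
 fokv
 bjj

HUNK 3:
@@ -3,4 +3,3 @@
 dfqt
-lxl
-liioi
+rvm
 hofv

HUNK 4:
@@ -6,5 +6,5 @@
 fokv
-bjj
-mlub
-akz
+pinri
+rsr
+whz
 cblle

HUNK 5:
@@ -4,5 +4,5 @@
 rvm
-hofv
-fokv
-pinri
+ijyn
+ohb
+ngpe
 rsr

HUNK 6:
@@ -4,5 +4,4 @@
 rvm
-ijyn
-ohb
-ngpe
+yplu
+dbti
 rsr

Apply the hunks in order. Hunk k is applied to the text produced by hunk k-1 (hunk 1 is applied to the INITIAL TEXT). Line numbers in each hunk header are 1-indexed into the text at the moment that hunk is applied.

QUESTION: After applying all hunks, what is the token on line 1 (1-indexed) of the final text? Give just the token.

Hunk 1: at line 5 remove [ouk,dwnjz,rrmye] add [owu,edx,fokv] -> 13 lines: orq lciun dfqt lxl liioi xufuf owu edx fokv bjj mlub akz cblle
Hunk 2: at line 4 remove [xufuf,owu,edx] add [hofv] -> 11 lines: orq lciun dfqt lxl liioi hofv fokv bjj mlub akz cblle
Hunk 3: at line 3 remove [lxl,liioi] add [rvm] -> 10 lines: orq lciun dfqt rvm hofv fokv bjj mlub akz cblle
Hunk 4: at line 6 remove [bjj,mlub,akz] add [pinri,rsr,whz] -> 10 lines: orq lciun dfqt rvm hofv fokv pinri rsr whz cblle
Hunk 5: at line 4 remove [hofv,fokv,pinri] add [ijyn,ohb,ngpe] -> 10 lines: orq lciun dfqt rvm ijyn ohb ngpe rsr whz cblle
Hunk 6: at line 4 remove [ijyn,ohb,ngpe] add [yplu,dbti] -> 9 lines: orq lciun dfqt rvm yplu dbti rsr whz cblle
Final line 1: orq

Answer: orq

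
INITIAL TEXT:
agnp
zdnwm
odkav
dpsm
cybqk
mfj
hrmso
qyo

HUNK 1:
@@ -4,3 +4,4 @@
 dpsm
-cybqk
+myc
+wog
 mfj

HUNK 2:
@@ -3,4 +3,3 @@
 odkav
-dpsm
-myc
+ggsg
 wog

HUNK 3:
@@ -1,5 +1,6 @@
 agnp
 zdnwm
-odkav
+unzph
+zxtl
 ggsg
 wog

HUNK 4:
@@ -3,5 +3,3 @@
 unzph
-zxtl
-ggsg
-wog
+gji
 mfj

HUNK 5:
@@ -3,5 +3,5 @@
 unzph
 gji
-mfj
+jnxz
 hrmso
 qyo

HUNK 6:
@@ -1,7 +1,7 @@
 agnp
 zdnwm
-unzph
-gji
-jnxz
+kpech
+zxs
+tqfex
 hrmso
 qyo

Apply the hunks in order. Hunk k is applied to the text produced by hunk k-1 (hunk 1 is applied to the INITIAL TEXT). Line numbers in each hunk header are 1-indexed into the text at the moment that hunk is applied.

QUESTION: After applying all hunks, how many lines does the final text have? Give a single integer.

Answer: 7

Derivation:
Hunk 1: at line 4 remove [cybqk] add [myc,wog] -> 9 lines: agnp zdnwm odkav dpsm myc wog mfj hrmso qyo
Hunk 2: at line 3 remove [dpsm,myc] add [ggsg] -> 8 lines: agnp zdnwm odkav ggsg wog mfj hrmso qyo
Hunk 3: at line 1 remove [odkav] add [unzph,zxtl] -> 9 lines: agnp zdnwm unzph zxtl ggsg wog mfj hrmso qyo
Hunk 4: at line 3 remove [zxtl,ggsg,wog] add [gji] -> 7 lines: agnp zdnwm unzph gji mfj hrmso qyo
Hunk 5: at line 3 remove [mfj] add [jnxz] -> 7 lines: agnp zdnwm unzph gji jnxz hrmso qyo
Hunk 6: at line 1 remove [unzph,gji,jnxz] add [kpech,zxs,tqfex] -> 7 lines: agnp zdnwm kpech zxs tqfex hrmso qyo
Final line count: 7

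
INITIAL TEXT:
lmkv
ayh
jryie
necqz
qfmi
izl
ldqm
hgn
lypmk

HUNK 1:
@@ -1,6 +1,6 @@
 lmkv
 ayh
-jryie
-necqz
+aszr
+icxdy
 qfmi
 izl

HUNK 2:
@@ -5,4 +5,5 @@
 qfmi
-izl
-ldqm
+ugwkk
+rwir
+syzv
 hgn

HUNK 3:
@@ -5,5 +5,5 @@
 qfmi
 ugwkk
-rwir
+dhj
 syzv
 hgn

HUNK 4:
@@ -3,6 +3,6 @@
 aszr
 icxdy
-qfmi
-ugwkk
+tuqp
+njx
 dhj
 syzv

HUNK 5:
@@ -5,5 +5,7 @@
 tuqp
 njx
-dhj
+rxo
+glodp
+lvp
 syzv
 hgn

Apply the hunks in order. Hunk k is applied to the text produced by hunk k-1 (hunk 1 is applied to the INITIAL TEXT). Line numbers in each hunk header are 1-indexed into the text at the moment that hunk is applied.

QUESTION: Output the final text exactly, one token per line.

Answer: lmkv
ayh
aszr
icxdy
tuqp
njx
rxo
glodp
lvp
syzv
hgn
lypmk

Derivation:
Hunk 1: at line 1 remove [jryie,necqz] add [aszr,icxdy] -> 9 lines: lmkv ayh aszr icxdy qfmi izl ldqm hgn lypmk
Hunk 2: at line 5 remove [izl,ldqm] add [ugwkk,rwir,syzv] -> 10 lines: lmkv ayh aszr icxdy qfmi ugwkk rwir syzv hgn lypmk
Hunk 3: at line 5 remove [rwir] add [dhj] -> 10 lines: lmkv ayh aszr icxdy qfmi ugwkk dhj syzv hgn lypmk
Hunk 4: at line 3 remove [qfmi,ugwkk] add [tuqp,njx] -> 10 lines: lmkv ayh aszr icxdy tuqp njx dhj syzv hgn lypmk
Hunk 5: at line 5 remove [dhj] add [rxo,glodp,lvp] -> 12 lines: lmkv ayh aszr icxdy tuqp njx rxo glodp lvp syzv hgn lypmk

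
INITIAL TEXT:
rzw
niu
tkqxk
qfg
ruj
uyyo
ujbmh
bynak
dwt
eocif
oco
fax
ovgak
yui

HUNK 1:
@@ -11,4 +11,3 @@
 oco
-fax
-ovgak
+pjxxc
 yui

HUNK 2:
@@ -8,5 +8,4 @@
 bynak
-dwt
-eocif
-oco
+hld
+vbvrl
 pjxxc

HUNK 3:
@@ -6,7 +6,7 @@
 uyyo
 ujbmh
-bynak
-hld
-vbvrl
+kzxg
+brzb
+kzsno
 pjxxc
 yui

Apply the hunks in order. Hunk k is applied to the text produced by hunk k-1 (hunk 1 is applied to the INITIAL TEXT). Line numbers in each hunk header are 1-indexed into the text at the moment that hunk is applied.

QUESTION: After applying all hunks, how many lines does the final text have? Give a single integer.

Hunk 1: at line 11 remove [fax,ovgak] add [pjxxc] -> 13 lines: rzw niu tkqxk qfg ruj uyyo ujbmh bynak dwt eocif oco pjxxc yui
Hunk 2: at line 8 remove [dwt,eocif,oco] add [hld,vbvrl] -> 12 lines: rzw niu tkqxk qfg ruj uyyo ujbmh bynak hld vbvrl pjxxc yui
Hunk 3: at line 6 remove [bynak,hld,vbvrl] add [kzxg,brzb,kzsno] -> 12 lines: rzw niu tkqxk qfg ruj uyyo ujbmh kzxg brzb kzsno pjxxc yui
Final line count: 12

Answer: 12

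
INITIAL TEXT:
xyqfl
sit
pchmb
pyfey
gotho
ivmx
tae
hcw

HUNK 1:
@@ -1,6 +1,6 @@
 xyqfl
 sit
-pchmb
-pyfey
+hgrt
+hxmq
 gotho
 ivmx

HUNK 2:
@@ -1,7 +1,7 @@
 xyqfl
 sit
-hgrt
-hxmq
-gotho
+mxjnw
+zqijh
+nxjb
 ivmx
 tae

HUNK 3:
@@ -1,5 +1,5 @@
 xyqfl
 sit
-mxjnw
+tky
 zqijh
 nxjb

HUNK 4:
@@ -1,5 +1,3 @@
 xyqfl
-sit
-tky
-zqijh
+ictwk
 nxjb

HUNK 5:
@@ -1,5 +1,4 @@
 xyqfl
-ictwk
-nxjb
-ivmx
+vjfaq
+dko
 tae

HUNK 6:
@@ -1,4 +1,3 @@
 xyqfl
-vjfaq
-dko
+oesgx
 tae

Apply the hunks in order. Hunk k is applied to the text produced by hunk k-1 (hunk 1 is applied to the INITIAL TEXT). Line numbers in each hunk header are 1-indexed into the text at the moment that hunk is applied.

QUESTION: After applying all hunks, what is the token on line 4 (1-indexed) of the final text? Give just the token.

Hunk 1: at line 1 remove [pchmb,pyfey] add [hgrt,hxmq] -> 8 lines: xyqfl sit hgrt hxmq gotho ivmx tae hcw
Hunk 2: at line 1 remove [hgrt,hxmq,gotho] add [mxjnw,zqijh,nxjb] -> 8 lines: xyqfl sit mxjnw zqijh nxjb ivmx tae hcw
Hunk 3: at line 1 remove [mxjnw] add [tky] -> 8 lines: xyqfl sit tky zqijh nxjb ivmx tae hcw
Hunk 4: at line 1 remove [sit,tky,zqijh] add [ictwk] -> 6 lines: xyqfl ictwk nxjb ivmx tae hcw
Hunk 5: at line 1 remove [ictwk,nxjb,ivmx] add [vjfaq,dko] -> 5 lines: xyqfl vjfaq dko tae hcw
Hunk 6: at line 1 remove [vjfaq,dko] add [oesgx] -> 4 lines: xyqfl oesgx tae hcw
Final line 4: hcw

Answer: hcw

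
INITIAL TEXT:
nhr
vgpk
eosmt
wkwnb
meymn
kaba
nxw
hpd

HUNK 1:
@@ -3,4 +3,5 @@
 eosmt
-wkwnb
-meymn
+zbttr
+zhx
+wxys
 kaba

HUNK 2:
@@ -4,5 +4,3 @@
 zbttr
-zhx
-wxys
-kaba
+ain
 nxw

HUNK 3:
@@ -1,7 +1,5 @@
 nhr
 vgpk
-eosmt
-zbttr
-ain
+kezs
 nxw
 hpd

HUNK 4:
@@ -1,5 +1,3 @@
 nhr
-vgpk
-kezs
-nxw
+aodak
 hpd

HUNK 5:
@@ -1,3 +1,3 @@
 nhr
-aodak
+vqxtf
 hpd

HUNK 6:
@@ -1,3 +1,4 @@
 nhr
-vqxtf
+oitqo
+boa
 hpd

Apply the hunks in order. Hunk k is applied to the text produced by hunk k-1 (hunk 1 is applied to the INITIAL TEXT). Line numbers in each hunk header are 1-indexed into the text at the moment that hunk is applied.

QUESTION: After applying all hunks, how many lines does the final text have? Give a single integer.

Answer: 4

Derivation:
Hunk 1: at line 3 remove [wkwnb,meymn] add [zbttr,zhx,wxys] -> 9 lines: nhr vgpk eosmt zbttr zhx wxys kaba nxw hpd
Hunk 2: at line 4 remove [zhx,wxys,kaba] add [ain] -> 7 lines: nhr vgpk eosmt zbttr ain nxw hpd
Hunk 3: at line 1 remove [eosmt,zbttr,ain] add [kezs] -> 5 lines: nhr vgpk kezs nxw hpd
Hunk 4: at line 1 remove [vgpk,kezs,nxw] add [aodak] -> 3 lines: nhr aodak hpd
Hunk 5: at line 1 remove [aodak] add [vqxtf] -> 3 lines: nhr vqxtf hpd
Hunk 6: at line 1 remove [vqxtf] add [oitqo,boa] -> 4 lines: nhr oitqo boa hpd
Final line count: 4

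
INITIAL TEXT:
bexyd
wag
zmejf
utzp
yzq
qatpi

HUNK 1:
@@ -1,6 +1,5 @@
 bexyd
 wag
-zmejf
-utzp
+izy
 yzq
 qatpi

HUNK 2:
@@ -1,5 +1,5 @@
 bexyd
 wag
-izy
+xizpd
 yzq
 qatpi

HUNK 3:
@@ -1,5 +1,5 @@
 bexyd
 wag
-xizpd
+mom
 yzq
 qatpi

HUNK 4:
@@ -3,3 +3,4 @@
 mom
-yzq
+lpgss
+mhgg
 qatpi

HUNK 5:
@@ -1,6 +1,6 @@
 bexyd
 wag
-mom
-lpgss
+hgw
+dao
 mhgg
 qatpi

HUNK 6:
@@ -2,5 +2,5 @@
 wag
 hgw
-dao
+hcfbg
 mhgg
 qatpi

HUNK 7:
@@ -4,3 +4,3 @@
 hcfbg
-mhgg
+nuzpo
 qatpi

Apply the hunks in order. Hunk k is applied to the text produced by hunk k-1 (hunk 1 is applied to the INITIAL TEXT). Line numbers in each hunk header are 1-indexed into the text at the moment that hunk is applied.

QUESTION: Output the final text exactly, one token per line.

Answer: bexyd
wag
hgw
hcfbg
nuzpo
qatpi

Derivation:
Hunk 1: at line 1 remove [zmejf,utzp] add [izy] -> 5 lines: bexyd wag izy yzq qatpi
Hunk 2: at line 1 remove [izy] add [xizpd] -> 5 lines: bexyd wag xizpd yzq qatpi
Hunk 3: at line 1 remove [xizpd] add [mom] -> 5 lines: bexyd wag mom yzq qatpi
Hunk 4: at line 3 remove [yzq] add [lpgss,mhgg] -> 6 lines: bexyd wag mom lpgss mhgg qatpi
Hunk 5: at line 1 remove [mom,lpgss] add [hgw,dao] -> 6 lines: bexyd wag hgw dao mhgg qatpi
Hunk 6: at line 2 remove [dao] add [hcfbg] -> 6 lines: bexyd wag hgw hcfbg mhgg qatpi
Hunk 7: at line 4 remove [mhgg] add [nuzpo] -> 6 lines: bexyd wag hgw hcfbg nuzpo qatpi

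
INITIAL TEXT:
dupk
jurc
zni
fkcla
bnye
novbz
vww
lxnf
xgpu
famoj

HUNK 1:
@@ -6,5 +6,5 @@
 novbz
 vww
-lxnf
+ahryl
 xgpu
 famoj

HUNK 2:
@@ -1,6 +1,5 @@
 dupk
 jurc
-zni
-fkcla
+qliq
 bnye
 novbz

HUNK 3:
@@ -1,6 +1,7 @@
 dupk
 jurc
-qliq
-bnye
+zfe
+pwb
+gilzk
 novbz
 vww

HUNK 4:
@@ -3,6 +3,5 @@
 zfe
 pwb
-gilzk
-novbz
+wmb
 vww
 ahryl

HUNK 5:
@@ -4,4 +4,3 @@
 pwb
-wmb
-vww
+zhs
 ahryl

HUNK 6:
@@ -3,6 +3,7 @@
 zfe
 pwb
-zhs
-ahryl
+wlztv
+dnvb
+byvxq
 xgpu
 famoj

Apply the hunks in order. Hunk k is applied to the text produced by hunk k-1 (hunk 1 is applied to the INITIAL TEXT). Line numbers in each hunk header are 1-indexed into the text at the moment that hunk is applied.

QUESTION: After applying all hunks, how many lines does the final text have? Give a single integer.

Answer: 9

Derivation:
Hunk 1: at line 6 remove [lxnf] add [ahryl] -> 10 lines: dupk jurc zni fkcla bnye novbz vww ahryl xgpu famoj
Hunk 2: at line 1 remove [zni,fkcla] add [qliq] -> 9 lines: dupk jurc qliq bnye novbz vww ahryl xgpu famoj
Hunk 3: at line 1 remove [qliq,bnye] add [zfe,pwb,gilzk] -> 10 lines: dupk jurc zfe pwb gilzk novbz vww ahryl xgpu famoj
Hunk 4: at line 3 remove [gilzk,novbz] add [wmb] -> 9 lines: dupk jurc zfe pwb wmb vww ahryl xgpu famoj
Hunk 5: at line 4 remove [wmb,vww] add [zhs] -> 8 lines: dupk jurc zfe pwb zhs ahryl xgpu famoj
Hunk 6: at line 3 remove [zhs,ahryl] add [wlztv,dnvb,byvxq] -> 9 lines: dupk jurc zfe pwb wlztv dnvb byvxq xgpu famoj
Final line count: 9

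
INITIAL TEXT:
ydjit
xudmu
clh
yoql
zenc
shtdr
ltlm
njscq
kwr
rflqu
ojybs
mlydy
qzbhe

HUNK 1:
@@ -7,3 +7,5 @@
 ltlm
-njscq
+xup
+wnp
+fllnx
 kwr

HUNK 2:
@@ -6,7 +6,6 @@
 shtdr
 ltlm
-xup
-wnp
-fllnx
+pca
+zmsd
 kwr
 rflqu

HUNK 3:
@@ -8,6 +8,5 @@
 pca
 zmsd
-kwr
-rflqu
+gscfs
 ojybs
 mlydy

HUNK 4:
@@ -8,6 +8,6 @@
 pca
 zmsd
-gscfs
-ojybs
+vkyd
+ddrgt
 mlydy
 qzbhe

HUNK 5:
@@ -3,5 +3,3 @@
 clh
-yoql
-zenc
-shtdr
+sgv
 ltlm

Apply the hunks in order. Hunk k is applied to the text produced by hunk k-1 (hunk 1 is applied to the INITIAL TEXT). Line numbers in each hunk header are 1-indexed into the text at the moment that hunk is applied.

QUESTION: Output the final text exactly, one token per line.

Hunk 1: at line 7 remove [njscq] add [xup,wnp,fllnx] -> 15 lines: ydjit xudmu clh yoql zenc shtdr ltlm xup wnp fllnx kwr rflqu ojybs mlydy qzbhe
Hunk 2: at line 6 remove [xup,wnp,fllnx] add [pca,zmsd] -> 14 lines: ydjit xudmu clh yoql zenc shtdr ltlm pca zmsd kwr rflqu ojybs mlydy qzbhe
Hunk 3: at line 8 remove [kwr,rflqu] add [gscfs] -> 13 lines: ydjit xudmu clh yoql zenc shtdr ltlm pca zmsd gscfs ojybs mlydy qzbhe
Hunk 4: at line 8 remove [gscfs,ojybs] add [vkyd,ddrgt] -> 13 lines: ydjit xudmu clh yoql zenc shtdr ltlm pca zmsd vkyd ddrgt mlydy qzbhe
Hunk 5: at line 3 remove [yoql,zenc,shtdr] add [sgv] -> 11 lines: ydjit xudmu clh sgv ltlm pca zmsd vkyd ddrgt mlydy qzbhe

Answer: ydjit
xudmu
clh
sgv
ltlm
pca
zmsd
vkyd
ddrgt
mlydy
qzbhe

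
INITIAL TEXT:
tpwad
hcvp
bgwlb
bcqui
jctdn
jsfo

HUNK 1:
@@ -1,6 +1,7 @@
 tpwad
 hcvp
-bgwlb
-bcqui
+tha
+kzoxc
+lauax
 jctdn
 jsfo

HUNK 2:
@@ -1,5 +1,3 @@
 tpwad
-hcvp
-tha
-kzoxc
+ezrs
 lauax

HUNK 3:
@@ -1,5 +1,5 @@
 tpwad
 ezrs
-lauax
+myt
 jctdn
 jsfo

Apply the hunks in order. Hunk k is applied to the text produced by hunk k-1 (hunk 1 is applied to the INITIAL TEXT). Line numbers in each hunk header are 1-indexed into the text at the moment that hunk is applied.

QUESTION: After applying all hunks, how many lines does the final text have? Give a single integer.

Hunk 1: at line 1 remove [bgwlb,bcqui] add [tha,kzoxc,lauax] -> 7 lines: tpwad hcvp tha kzoxc lauax jctdn jsfo
Hunk 2: at line 1 remove [hcvp,tha,kzoxc] add [ezrs] -> 5 lines: tpwad ezrs lauax jctdn jsfo
Hunk 3: at line 1 remove [lauax] add [myt] -> 5 lines: tpwad ezrs myt jctdn jsfo
Final line count: 5

Answer: 5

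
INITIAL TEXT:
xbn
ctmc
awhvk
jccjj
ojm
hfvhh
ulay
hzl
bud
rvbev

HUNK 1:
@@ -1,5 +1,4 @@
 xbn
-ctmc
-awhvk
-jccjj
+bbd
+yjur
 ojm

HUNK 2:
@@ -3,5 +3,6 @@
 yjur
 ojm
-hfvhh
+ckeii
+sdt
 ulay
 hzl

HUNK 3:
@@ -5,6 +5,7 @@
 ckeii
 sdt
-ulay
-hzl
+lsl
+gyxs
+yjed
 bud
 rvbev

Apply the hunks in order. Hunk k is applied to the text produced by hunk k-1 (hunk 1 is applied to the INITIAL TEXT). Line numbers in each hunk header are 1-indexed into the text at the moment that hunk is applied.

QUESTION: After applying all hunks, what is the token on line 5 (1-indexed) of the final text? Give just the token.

Answer: ckeii

Derivation:
Hunk 1: at line 1 remove [ctmc,awhvk,jccjj] add [bbd,yjur] -> 9 lines: xbn bbd yjur ojm hfvhh ulay hzl bud rvbev
Hunk 2: at line 3 remove [hfvhh] add [ckeii,sdt] -> 10 lines: xbn bbd yjur ojm ckeii sdt ulay hzl bud rvbev
Hunk 3: at line 5 remove [ulay,hzl] add [lsl,gyxs,yjed] -> 11 lines: xbn bbd yjur ojm ckeii sdt lsl gyxs yjed bud rvbev
Final line 5: ckeii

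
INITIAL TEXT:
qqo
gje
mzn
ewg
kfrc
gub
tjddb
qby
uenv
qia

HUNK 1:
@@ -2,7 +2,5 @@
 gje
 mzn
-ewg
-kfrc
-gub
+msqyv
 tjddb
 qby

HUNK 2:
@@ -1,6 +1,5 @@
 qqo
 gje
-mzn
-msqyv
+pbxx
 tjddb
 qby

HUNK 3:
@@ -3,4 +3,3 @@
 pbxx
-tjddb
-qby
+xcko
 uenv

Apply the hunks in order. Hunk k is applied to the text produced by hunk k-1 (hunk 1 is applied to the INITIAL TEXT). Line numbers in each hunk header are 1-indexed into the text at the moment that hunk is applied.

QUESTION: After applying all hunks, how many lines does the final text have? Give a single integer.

Answer: 6

Derivation:
Hunk 1: at line 2 remove [ewg,kfrc,gub] add [msqyv] -> 8 lines: qqo gje mzn msqyv tjddb qby uenv qia
Hunk 2: at line 1 remove [mzn,msqyv] add [pbxx] -> 7 lines: qqo gje pbxx tjddb qby uenv qia
Hunk 3: at line 3 remove [tjddb,qby] add [xcko] -> 6 lines: qqo gje pbxx xcko uenv qia
Final line count: 6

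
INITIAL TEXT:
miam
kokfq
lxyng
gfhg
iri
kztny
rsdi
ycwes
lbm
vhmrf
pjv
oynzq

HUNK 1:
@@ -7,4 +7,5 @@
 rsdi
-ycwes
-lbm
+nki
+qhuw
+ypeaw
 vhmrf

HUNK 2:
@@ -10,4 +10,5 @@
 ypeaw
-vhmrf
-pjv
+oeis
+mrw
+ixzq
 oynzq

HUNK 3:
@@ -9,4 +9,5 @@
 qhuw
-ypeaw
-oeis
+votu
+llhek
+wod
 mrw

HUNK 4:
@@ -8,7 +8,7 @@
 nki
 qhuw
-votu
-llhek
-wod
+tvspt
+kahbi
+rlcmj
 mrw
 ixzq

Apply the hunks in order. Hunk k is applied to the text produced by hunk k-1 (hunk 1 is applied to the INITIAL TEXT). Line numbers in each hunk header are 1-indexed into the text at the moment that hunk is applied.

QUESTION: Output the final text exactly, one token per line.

Hunk 1: at line 7 remove [ycwes,lbm] add [nki,qhuw,ypeaw] -> 13 lines: miam kokfq lxyng gfhg iri kztny rsdi nki qhuw ypeaw vhmrf pjv oynzq
Hunk 2: at line 10 remove [vhmrf,pjv] add [oeis,mrw,ixzq] -> 14 lines: miam kokfq lxyng gfhg iri kztny rsdi nki qhuw ypeaw oeis mrw ixzq oynzq
Hunk 3: at line 9 remove [ypeaw,oeis] add [votu,llhek,wod] -> 15 lines: miam kokfq lxyng gfhg iri kztny rsdi nki qhuw votu llhek wod mrw ixzq oynzq
Hunk 4: at line 8 remove [votu,llhek,wod] add [tvspt,kahbi,rlcmj] -> 15 lines: miam kokfq lxyng gfhg iri kztny rsdi nki qhuw tvspt kahbi rlcmj mrw ixzq oynzq

Answer: miam
kokfq
lxyng
gfhg
iri
kztny
rsdi
nki
qhuw
tvspt
kahbi
rlcmj
mrw
ixzq
oynzq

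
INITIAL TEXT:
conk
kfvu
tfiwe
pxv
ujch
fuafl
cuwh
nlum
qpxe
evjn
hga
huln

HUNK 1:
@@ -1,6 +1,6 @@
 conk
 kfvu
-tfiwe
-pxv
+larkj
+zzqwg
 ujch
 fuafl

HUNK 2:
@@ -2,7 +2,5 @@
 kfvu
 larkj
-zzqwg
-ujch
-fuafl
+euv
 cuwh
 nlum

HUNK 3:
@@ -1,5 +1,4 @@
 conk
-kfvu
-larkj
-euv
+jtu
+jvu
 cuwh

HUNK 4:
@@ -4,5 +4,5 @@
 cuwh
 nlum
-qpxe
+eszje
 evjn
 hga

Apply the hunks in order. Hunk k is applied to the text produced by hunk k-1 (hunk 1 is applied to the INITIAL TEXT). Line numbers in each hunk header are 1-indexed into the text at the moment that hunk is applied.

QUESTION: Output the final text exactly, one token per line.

Hunk 1: at line 1 remove [tfiwe,pxv] add [larkj,zzqwg] -> 12 lines: conk kfvu larkj zzqwg ujch fuafl cuwh nlum qpxe evjn hga huln
Hunk 2: at line 2 remove [zzqwg,ujch,fuafl] add [euv] -> 10 lines: conk kfvu larkj euv cuwh nlum qpxe evjn hga huln
Hunk 3: at line 1 remove [kfvu,larkj,euv] add [jtu,jvu] -> 9 lines: conk jtu jvu cuwh nlum qpxe evjn hga huln
Hunk 4: at line 4 remove [qpxe] add [eszje] -> 9 lines: conk jtu jvu cuwh nlum eszje evjn hga huln

Answer: conk
jtu
jvu
cuwh
nlum
eszje
evjn
hga
huln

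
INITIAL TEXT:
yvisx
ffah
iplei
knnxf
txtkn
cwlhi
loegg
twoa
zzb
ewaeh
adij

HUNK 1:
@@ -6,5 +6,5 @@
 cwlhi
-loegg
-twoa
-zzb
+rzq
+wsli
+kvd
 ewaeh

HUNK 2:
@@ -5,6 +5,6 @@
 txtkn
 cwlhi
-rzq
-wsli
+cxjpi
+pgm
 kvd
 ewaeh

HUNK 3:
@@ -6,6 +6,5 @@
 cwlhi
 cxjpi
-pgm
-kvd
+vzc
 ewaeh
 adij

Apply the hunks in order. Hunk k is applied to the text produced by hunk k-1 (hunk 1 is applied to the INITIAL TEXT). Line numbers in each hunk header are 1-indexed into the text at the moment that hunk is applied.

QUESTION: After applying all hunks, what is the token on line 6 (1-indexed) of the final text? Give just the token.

Hunk 1: at line 6 remove [loegg,twoa,zzb] add [rzq,wsli,kvd] -> 11 lines: yvisx ffah iplei knnxf txtkn cwlhi rzq wsli kvd ewaeh adij
Hunk 2: at line 5 remove [rzq,wsli] add [cxjpi,pgm] -> 11 lines: yvisx ffah iplei knnxf txtkn cwlhi cxjpi pgm kvd ewaeh adij
Hunk 3: at line 6 remove [pgm,kvd] add [vzc] -> 10 lines: yvisx ffah iplei knnxf txtkn cwlhi cxjpi vzc ewaeh adij
Final line 6: cwlhi

Answer: cwlhi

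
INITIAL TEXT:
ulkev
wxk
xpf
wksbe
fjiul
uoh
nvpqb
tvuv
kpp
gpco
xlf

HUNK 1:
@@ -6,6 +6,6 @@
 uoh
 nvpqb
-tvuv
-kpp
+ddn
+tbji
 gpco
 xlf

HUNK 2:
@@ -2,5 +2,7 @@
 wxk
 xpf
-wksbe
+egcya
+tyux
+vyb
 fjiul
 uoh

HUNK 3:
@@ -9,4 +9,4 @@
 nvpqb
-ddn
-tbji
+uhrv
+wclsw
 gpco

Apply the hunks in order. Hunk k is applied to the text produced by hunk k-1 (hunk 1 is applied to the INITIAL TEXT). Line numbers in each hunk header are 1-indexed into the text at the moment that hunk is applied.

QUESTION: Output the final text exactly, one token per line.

Answer: ulkev
wxk
xpf
egcya
tyux
vyb
fjiul
uoh
nvpqb
uhrv
wclsw
gpco
xlf

Derivation:
Hunk 1: at line 6 remove [tvuv,kpp] add [ddn,tbji] -> 11 lines: ulkev wxk xpf wksbe fjiul uoh nvpqb ddn tbji gpco xlf
Hunk 2: at line 2 remove [wksbe] add [egcya,tyux,vyb] -> 13 lines: ulkev wxk xpf egcya tyux vyb fjiul uoh nvpqb ddn tbji gpco xlf
Hunk 3: at line 9 remove [ddn,tbji] add [uhrv,wclsw] -> 13 lines: ulkev wxk xpf egcya tyux vyb fjiul uoh nvpqb uhrv wclsw gpco xlf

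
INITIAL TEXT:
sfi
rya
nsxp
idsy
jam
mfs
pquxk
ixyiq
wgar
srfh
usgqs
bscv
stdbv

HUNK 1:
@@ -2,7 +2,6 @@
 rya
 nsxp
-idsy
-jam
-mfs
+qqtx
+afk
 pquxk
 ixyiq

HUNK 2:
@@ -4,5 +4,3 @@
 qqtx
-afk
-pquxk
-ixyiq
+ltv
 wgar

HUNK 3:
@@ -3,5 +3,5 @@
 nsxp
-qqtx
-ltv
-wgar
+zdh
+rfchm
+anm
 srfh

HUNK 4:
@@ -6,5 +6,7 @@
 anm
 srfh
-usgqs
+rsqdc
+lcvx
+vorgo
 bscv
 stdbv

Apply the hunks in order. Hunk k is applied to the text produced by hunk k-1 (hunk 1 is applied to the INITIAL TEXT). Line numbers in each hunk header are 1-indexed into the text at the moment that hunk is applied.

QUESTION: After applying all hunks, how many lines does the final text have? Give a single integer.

Answer: 12

Derivation:
Hunk 1: at line 2 remove [idsy,jam,mfs] add [qqtx,afk] -> 12 lines: sfi rya nsxp qqtx afk pquxk ixyiq wgar srfh usgqs bscv stdbv
Hunk 2: at line 4 remove [afk,pquxk,ixyiq] add [ltv] -> 10 lines: sfi rya nsxp qqtx ltv wgar srfh usgqs bscv stdbv
Hunk 3: at line 3 remove [qqtx,ltv,wgar] add [zdh,rfchm,anm] -> 10 lines: sfi rya nsxp zdh rfchm anm srfh usgqs bscv stdbv
Hunk 4: at line 6 remove [usgqs] add [rsqdc,lcvx,vorgo] -> 12 lines: sfi rya nsxp zdh rfchm anm srfh rsqdc lcvx vorgo bscv stdbv
Final line count: 12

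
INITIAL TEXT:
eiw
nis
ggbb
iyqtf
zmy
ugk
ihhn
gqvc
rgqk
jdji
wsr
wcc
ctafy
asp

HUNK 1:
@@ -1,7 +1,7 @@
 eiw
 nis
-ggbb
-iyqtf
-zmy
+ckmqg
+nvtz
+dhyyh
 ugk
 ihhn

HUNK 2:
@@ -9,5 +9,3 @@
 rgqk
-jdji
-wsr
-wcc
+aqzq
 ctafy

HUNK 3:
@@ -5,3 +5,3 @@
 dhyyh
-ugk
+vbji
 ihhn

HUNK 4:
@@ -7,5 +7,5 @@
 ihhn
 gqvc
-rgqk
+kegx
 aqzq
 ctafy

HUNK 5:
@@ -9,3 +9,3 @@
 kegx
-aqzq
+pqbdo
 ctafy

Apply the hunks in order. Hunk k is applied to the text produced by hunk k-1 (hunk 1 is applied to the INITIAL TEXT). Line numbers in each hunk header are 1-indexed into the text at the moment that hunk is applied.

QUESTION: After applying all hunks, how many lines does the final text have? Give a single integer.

Hunk 1: at line 1 remove [ggbb,iyqtf,zmy] add [ckmqg,nvtz,dhyyh] -> 14 lines: eiw nis ckmqg nvtz dhyyh ugk ihhn gqvc rgqk jdji wsr wcc ctafy asp
Hunk 2: at line 9 remove [jdji,wsr,wcc] add [aqzq] -> 12 lines: eiw nis ckmqg nvtz dhyyh ugk ihhn gqvc rgqk aqzq ctafy asp
Hunk 3: at line 5 remove [ugk] add [vbji] -> 12 lines: eiw nis ckmqg nvtz dhyyh vbji ihhn gqvc rgqk aqzq ctafy asp
Hunk 4: at line 7 remove [rgqk] add [kegx] -> 12 lines: eiw nis ckmqg nvtz dhyyh vbji ihhn gqvc kegx aqzq ctafy asp
Hunk 5: at line 9 remove [aqzq] add [pqbdo] -> 12 lines: eiw nis ckmqg nvtz dhyyh vbji ihhn gqvc kegx pqbdo ctafy asp
Final line count: 12

Answer: 12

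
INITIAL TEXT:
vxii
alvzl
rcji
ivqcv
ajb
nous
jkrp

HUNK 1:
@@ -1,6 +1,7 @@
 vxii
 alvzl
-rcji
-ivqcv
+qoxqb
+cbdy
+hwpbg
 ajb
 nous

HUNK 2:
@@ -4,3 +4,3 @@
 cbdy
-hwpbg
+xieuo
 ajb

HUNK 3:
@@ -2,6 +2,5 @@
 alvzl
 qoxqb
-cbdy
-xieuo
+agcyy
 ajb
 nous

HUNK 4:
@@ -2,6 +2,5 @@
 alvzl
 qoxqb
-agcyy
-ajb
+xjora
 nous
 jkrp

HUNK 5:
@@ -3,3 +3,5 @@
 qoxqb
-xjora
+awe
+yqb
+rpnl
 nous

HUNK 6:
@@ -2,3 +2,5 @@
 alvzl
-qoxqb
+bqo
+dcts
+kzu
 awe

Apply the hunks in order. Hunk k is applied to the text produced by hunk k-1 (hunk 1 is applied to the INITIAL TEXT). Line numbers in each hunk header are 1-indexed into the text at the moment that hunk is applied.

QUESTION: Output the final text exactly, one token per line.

Hunk 1: at line 1 remove [rcji,ivqcv] add [qoxqb,cbdy,hwpbg] -> 8 lines: vxii alvzl qoxqb cbdy hwpbg ajb nous jkrp
Hunk 2: at line 4 remove [hwpbg] add [xieuo] -> 8 lines: vxii alvzl qoxqb cbdy xieuo ajb nous jkrp
Hunk 3: at line 2 remove [cbdy,xieuo] add [agcyy] -> 7 lines: vxii alvzl qoxqb agcyy ajb nous jkrp
Hunk 4: at line 2 remove [agcyy,ajb] add [xjora] -> 6 lines: vxii alvzl qoxqb xjora nous jkrp
Hunk 5: at line 3 remove [xjora] add [awe,yqb,rpnl] -> 8 lines: vxii alvzl qoxqb awe yqb rpnl nous jkrp
Hunk 6: at line 2 remove [qoxqb] add [bqo,dcts,kzu] -> 10 lines: vxii alvzl bqo dcts kzu awe yqb rpnl nous jkrp

Answer: vxii
alvzl
bqo
dcts
kzu
awe
yqb
rpnl
nous
jkrp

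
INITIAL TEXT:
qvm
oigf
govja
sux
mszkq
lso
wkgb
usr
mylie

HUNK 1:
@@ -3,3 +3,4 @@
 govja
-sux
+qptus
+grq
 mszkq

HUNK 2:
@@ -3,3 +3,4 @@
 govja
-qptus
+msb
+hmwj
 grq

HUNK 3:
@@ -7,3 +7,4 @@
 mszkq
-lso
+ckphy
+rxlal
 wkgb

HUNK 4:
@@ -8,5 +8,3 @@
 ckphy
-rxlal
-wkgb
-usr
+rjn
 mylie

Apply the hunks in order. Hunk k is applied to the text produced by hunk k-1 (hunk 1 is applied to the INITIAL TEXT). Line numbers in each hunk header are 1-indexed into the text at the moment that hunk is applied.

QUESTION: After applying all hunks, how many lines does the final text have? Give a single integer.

Hunk 1: at line 3 remove [sux] add [qptus,grq] -> 10 lines: qvm oigf govja qptus grq mszkq lso wkgb usr mylie
Hunk 2: at line 3 remove [qptus] add [msb,hmwj] -> 11 lines: qvm oigf govja msb hmwj grq mszkq lso wkgb usr mylie
Hunk 3: at line 7 remove [lso] add [ckphy,rxlal] -> 12 lines: qvm oigf govja msb hmwj grq mszkq ckphy rxlal wkgb usr mylie
Hunk 4: at line 8 remove [rxlal,wkgb,usr] add [rjn] -> 10 lines: qvm oigf govja msb hmwj grq mszkq ckphy rjn mylie
Final line count: 10

Answer: 10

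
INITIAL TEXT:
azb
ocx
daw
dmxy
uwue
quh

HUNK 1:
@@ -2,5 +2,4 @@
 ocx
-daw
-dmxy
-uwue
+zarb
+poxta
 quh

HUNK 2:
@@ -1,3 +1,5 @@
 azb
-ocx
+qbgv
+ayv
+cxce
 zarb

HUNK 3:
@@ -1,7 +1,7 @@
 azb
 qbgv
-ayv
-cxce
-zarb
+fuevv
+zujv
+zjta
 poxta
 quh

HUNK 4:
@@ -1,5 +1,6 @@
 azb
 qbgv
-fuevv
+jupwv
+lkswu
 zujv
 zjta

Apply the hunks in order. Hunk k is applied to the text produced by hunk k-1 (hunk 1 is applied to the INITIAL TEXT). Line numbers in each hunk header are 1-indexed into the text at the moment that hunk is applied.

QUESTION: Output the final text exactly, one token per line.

Answer: azb
qbgv
jupwv
lkswu
zujv
zjta
poxta
quh

Derivation:
Hunk 1: at line 2 remove [daw,dmxy,uwue] add [zarb,poxta] -> 5 lines: azb ocx zarb poxta quh
Hunk 2: at line 1 remove [ocx] add [qbgv,ayv,cxce] -> 7 lines: azb qbgv ayv cxce zarb poxta quh
Hunk 3: at line 1 remove [ayv,cxce,zarb] add [fuevv,zujv,zjta] -> 7 lines: azb qbgv fuevv zujv zjta poxta quh
Hunk 4: at line 1 remove [fuevv] add [jupwv,lkswu] -> 8 lines: azb qbgv jupwv lkswu zujv zjta poxta quh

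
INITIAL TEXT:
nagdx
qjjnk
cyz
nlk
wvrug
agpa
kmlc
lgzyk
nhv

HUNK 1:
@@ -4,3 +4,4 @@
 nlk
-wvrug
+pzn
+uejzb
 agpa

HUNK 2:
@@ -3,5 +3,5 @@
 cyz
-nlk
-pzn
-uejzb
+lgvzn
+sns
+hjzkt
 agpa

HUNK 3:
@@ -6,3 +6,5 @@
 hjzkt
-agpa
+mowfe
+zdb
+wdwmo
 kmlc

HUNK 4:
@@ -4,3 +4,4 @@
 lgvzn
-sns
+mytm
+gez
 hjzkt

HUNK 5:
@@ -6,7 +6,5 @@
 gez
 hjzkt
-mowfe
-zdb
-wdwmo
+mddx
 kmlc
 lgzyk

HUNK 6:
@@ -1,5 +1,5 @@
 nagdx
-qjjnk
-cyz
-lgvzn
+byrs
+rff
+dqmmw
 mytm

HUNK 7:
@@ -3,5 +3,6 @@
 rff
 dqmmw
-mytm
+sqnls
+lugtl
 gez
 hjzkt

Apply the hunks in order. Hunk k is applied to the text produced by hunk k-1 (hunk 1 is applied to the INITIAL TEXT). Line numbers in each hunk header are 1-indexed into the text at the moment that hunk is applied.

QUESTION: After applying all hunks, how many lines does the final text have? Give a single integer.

Answer: 12

Derivation:
Hunk 1: at line 4 remove [wvrug] add [pzn,uejzb] -> 10 lines: nagdx qjjnk cyz nlk pzn uejzb agpa kmlc lgzyk nhv
Hunk 2: at line 3 remove [nlk,pzn,uejzb] add [lgvzn,sns,hjzkt] -> 10 lines: nagdx qjjnk cyz lgvzn sns hjzkt agpa kmlc lgzyk nhv
Hunk 3: at line 6 remove [agpa] add [mowfe,zdb,wdwmo] -> 12 lines: nagdx qjjnk cyz lgvzn sns hjzkt mowfe zdb wdwmo kmlc lgzyk nhv
Hunk 4: at line 4 remove [sns] add [mytm,gez] -> 13 lines: nagdx qjjnk cyz lgvzn mytm gez hjzkt mowfe zdb wdwmo kmlc lgzyk nhv
Hunk 5: at line 6 remove [mowfe,zdb,wdwmo] add [mddx] -> 11 lines: nagdx qjjnk cyz lgvzn mytm gez hjzkt mddx kmlc lgzyk nhv
Hunk 6: at line 1 remove [qjjnk,cyz,lgvzn] add [byrs,rff,dqmmw] -> 11 lines: nagdx byrs rff dqmmw mytm gez hjzkt mddx kmlc lgzyk nhv
Hunk 7: at line 3 remove [mytm] add [sqnls,lugtl] -> 12 lines: nagdx byrs rff dqmmw sqnls lugtl gez hjzkt mddx kmlc lgzyk nhv
Final line count: 12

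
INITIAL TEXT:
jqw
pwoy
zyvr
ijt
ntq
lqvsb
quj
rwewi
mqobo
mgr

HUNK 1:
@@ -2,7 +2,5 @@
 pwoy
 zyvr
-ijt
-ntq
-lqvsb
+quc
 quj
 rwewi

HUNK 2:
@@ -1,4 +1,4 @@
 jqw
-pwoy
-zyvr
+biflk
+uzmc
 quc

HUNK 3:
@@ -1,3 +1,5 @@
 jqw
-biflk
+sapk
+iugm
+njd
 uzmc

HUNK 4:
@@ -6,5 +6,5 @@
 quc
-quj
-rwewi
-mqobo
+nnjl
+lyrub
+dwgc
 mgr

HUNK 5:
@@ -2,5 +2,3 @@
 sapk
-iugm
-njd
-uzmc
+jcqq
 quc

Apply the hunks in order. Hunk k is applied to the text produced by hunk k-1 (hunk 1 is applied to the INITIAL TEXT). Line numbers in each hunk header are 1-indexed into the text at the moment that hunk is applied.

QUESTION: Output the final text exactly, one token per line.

Answer: jqw
sapk
jcqq
quc
nnjl
lyrub
dwgc
mgr

Derivation:
Hunk 1: at line 2 remove [ijt,ntq,lqvsb] add [quc] -> 8 lines: jqw pwoy zyvr quc quj rwewi mqobo mgr
Hunk 2: at line 1 remove [pwoy,zyvr] add [biflk,uzmc] -> 8 lines: jqw biflk uzmc quc quj rwewi mqobo mgr
Hunk 3: at line 1 remove [biflk] add [sapk,iugm,njd] -> 10 lines: jqw sapk iugm njd uzmc quc quj rwewi mqobo mgr
Hunk 4: at line 6 remove [quj,rwewi,mqobo] add [nnjl,lyrub,dwgc] -> 10 lines: jqw sapk iugm njd uzmc quc nnjl lyrub dwgc mgr
Hunk 5: at line 2 remove [iugm,njd,uzmc] add [jcqq] -> 8 lines: jqw sapk jcqq quc nnjl lyrub dwgc mgr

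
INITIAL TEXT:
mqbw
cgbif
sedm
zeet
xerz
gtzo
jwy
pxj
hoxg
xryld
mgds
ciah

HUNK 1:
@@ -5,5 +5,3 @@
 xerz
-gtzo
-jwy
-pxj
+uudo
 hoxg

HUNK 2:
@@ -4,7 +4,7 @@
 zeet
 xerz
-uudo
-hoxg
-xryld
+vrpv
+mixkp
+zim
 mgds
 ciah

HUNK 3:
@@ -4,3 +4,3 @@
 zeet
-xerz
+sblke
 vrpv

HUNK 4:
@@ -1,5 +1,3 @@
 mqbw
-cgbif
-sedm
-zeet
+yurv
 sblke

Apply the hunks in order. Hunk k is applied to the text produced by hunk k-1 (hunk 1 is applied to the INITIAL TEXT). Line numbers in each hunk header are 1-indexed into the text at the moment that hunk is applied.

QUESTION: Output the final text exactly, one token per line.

Answer: mqbw
yurv
sblke
vrpv
mixkp
zim
mgds
ciah

Derivation:
Hunk 1: at line 5 remove [gtzo,jwy,pxj] add [uudo] -> 10 lines: mqbw cgbif sedm zeet xerz uudo hoxg xryld mgds ciah
Hunk 2: at line 4 remove [uudo,hoxg,xryld] add [vrpv,mixkp,zim] -> 10 lines: mqbw cgbif sedm zeet xerz vrpv mixkp zim mgds ciah
Hunk 3: at line 4 remove [xerz] add [sblke] -> 10 lines: mqbw cgbif sedm zeet sblke vrpv mixkp zim mgds ciah
Hunk 4: at line 1 remove [cgbif,sedm,zeet] add [yurv] -> 8 lines: mqbw yurv sblke vrpv mixkp zim mgds ciah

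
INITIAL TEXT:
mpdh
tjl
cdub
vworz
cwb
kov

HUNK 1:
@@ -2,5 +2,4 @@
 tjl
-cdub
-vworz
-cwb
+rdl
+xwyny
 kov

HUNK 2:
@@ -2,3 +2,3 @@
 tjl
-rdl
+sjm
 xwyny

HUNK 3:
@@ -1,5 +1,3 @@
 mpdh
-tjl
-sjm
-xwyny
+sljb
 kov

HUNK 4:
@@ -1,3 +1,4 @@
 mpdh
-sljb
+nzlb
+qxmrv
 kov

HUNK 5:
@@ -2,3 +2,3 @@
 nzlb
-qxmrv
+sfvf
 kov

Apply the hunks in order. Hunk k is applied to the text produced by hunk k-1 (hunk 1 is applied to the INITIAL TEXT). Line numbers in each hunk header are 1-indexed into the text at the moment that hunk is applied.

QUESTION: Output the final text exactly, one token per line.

Answer: mpdh
nzlb
sfvf
kov

Derivation:
Hunk 1: at line 2 remove [cdub,vworz,cwb] add [rdl,xwyny] -> 5 lines: mpdh tjl rdl xwyny kov
Hunk 2: at line 2 remove [rdl] add [sjm] -> 5 lines: mpdh tjl sjm xwyny kov
Hunk 3: at line 1 remove [tjl,sjm,xwyny] add [sljb] -> 3 lines: mpdh sljb kov
Hunk 4: at line 1 remove [sljb] add [nzlb,qxmrv] -> 4 lines: mpdh nzlb qxmrv kov
Hunk 5: at line 2 remove [qxmrv] add [sfvf] -> 4 lines: mpdh nzlb sfvf kov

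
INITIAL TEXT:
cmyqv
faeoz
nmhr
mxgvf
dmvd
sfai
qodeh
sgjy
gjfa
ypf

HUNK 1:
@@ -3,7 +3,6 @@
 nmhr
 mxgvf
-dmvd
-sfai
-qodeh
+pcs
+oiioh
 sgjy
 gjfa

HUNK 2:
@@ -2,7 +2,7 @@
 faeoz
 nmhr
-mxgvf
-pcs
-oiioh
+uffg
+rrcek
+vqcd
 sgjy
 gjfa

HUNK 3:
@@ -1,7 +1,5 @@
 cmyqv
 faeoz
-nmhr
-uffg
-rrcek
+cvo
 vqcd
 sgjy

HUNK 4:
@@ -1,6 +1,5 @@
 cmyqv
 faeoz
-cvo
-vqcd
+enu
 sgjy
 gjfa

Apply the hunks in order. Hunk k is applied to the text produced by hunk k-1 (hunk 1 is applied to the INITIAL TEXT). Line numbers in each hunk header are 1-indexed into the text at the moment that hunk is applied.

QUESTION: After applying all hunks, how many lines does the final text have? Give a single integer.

Answer: 6

Derivation:
Hunk 1: at line 3 remove [dmvd,sfai,qodeh] add [pcs,oiioh] -> 9 lines: cmyqv faeoz nmhr mxgvf pcs oiioh sgjy gjfa ypf
Hunk 2: at line 2 remove [mxgvf,pcs,oiioh] add [uffg,rrcek,vqcd] -> 9 lines: cmyqv faeoz nmhr uffg rrcek vqcd sgjy gjfa ypf
Hunk 3: at line 1 remove [nmhr,uffg,rrcek] add [cvo] -> 7 lines: cmyqv faeoz cvo vqcd sgjy gjfa ypf
Hunk 4: at line 1 remove [cvo,vqcd] add [enu] -> 6 lines: cmyqv faeoz enu sgjy gjfa ypf
Final line count: 6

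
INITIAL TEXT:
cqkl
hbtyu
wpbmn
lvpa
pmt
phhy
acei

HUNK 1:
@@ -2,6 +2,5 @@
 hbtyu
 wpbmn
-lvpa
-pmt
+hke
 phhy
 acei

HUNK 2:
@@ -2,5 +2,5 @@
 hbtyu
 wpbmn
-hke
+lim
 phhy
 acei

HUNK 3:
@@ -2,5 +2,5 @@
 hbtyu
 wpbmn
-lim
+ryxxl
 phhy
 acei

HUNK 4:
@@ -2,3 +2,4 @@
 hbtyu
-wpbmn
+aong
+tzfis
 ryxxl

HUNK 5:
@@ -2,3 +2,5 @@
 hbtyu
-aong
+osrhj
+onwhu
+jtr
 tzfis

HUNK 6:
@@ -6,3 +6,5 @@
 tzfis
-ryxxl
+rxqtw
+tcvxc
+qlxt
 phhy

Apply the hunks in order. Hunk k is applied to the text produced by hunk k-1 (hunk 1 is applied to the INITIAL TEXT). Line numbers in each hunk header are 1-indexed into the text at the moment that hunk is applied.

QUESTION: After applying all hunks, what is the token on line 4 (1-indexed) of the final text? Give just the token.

Hunk 1: at line 2 remove [lvpa,pmt] add [hke] -> 6 lines: cqkl hbtyu wpbmn hke phhy acei
Hunk 2: at line 2 remove [hke] add [lim] -> 6 lines: cqkl hbtyu wpbmn lim phhy acei
Hunk 3: at line 2 remove [lim] add [ryxxl] -> 6 lines: cqkl hbtyu wpbmn ryxxl phhy acei
Hunk 4: at line 2 remove [wpbmn] add [aong,tzfis] -> 7 lines: cqkl hbtyu aong tzfis ryxxl phhy acei
Hunk 5: at line 2 remove [aong] add [osrhj,onwhu,jtr] -> 9 lines: cqkl hbtyu osrhj onwhu jtr tzfis ryxxl phhy acei
Hunk 6: at line 6 remove [ryxxl] add [rxqtw,tcvxc,qlxt] -> 11 lines: cqkl hbtyu osrhj onwhu jtr tzfis rxqtw tcvxc qlxt phhy acei
Final line 4: onwhu

Answer: onwhu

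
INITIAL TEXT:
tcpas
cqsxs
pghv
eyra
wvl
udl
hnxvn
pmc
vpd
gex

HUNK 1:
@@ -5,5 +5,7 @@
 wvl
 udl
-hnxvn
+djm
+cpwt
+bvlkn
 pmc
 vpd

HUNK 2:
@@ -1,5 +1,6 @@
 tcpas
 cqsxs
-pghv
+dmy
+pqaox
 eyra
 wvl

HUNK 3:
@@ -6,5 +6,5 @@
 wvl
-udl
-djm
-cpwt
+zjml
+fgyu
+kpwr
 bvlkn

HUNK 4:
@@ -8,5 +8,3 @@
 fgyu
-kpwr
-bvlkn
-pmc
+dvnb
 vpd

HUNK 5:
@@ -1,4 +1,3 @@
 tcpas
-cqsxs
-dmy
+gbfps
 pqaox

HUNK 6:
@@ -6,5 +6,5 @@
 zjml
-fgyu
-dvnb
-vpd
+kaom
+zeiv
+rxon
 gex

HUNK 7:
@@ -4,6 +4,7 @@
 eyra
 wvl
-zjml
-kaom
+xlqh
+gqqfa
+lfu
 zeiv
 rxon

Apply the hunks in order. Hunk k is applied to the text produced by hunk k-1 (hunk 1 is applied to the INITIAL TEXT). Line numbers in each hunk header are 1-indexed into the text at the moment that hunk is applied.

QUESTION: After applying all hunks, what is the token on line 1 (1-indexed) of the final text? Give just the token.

Answer: tcpas

Derivation:
Hunk 1: at line 5 remove [hnxvn] add [djm,cpwt,bvlkn] -> 12 lines: tcpas cqsxs pghv eyra wvl udl djm cpwt bvlkn pmc vpd gex
Hunk 2: at line 1 remove [pghv] add [dmy,pqaox] -> 13 lines: tcpas cqsxs dmy pqaox eyra wvl udl djm cpwt bvlkn pmc vpd gex
Hunk 3: at line 6 remove [udl,djm,cpwt] add [zjml,fgyu,kpwr] -> 13 lines: tcpas cqsxs dmy pqaox eyra wvl zjml fgyu kpwr bvlkn pmc vpd gex
Hunk 4: at line 8 remove [kpwr,bvlkn,pmc] add [dvnb] -> 11 lines: tcpas cqsxs dmy pqaox eyra wvl zjml fgyu dvnb vpd gex
Hunk 5: at line 1 remove [cqsxs,dmy] add [gbfps] -> 10 lines: tcpas gbfps pqaox eyra wvl zjml fgyu dvnb vpd gex
Hunk 6: at line 6 remove [fgyu,dvnb,vpd] add [kaom,zeiv,rxon] -> 10 lines: tcpas gbfps pqaox eyra wvl zjml kaom zeiv rxon gex
Hunk 7: at line 4 remove [zjml,kaom] add [xlqh,gqqfa,lfu] -> 11 lines: tcpas gbfps pqaox eyra wvl xlqh gqqfa lfu zeiv rxon gex
Final line 1: tcpas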